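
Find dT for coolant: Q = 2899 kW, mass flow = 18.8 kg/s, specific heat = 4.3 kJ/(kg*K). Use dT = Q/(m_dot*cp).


dT = Q / (m_dot * cp)
dT = 2899 / (18.8 * 4.3)
dT = 35.861 C

35.861


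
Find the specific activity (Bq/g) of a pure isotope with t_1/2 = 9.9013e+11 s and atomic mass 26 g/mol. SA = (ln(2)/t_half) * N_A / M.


lambda = ln(2) / t_half = ln(2) / 9.9013e+11 = 7.000567e-13 /s
SA = lambda * N_A / M
SA = 7.000567e-13 * 6.022e23 / 26
SA = 1.6214e+10 Bq/g

1.6214e+10


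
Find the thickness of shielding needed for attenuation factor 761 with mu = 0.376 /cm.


x = ln(factor) / mu
x = ln(761) / 0.376
x = 17.645 cm

17.645


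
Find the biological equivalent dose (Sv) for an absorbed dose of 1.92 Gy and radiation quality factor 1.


H = D * Q
H = 1.92 * 1
H = 1.9200 Sv

1.9200


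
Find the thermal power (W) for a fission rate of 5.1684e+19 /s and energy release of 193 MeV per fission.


P = fission_rate * E_MeV * 1.602e-13
P = 5.1684e+19 * 193 * 1.602e-13
P = 1.5980e+09 W

1.5980e+09


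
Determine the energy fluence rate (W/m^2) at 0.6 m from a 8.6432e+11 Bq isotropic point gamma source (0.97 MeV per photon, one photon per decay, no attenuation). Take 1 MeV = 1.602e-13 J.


psi = A * E * 1.602e-13 / (4*pi*r^2)
psi = 8.6432e+11 * 0.97 * 1.602e-13 / (4*pi*0.6^2)
psi = 0.029689 W/m^2

0.029689


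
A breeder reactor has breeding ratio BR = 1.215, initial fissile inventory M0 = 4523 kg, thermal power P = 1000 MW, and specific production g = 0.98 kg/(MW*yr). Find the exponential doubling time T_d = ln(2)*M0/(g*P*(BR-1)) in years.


Breeding gain G = BR - 1 = 1.215 - 1 = 0.215
Fissile production rate = g * P * G = 0.98 * 1000 * 0.215 = 210.7 kg/yr
T_d = ln(2) * M0 / (g * P * G)
T_d = ln(2) * 4523 / 210.7 = 14.879 yr

14.879


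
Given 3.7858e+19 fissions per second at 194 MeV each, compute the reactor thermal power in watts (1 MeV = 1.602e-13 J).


P = fission_rate * E_MeV * 1.602e-13
P = 3.7858e+19 * 194 * 1.602e-13
P = 1.1766e+09 W

1.1766e+09


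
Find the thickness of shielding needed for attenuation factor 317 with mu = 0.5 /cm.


x = ln(factor) / mu
x = ln(317) / 0.5
x = 11.518 cm

11.518


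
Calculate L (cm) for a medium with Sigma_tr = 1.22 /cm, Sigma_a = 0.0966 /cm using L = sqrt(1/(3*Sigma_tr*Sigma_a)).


D = 1 / (3 * Sigma_tr) = 1 / (3 * 1.22) = 0.2732240 cm
L = sqrt(D / Sigma_a)
L = sqrt(0.2732240 / 0.0966)
L = 1.6818 cm

1.6818


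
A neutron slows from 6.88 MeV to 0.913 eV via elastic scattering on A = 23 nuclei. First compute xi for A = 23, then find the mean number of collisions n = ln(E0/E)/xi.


xi = 1 + (A-1)^2/(2A)*ln((A-1)/(A+1)) = 0.08448899 (for A = 23)
n = ln(E0/E) / xi
n = ln(6.88e6 / 0.913) / 0.08448899
n = ln(7.535597e+06) / 0.08448899 = 187.42

187.42


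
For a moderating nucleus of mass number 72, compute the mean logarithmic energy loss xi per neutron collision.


xi = 1 + (A-1)^2/(2A) * ln((A-1)/(A+1))
xi = 1 + (72-1)^2/(2*72) * ln((72-1)/(72 +1))
xi = 0.027522

0.027522


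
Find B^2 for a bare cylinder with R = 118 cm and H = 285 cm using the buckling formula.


B^2 = (2.405/R)^2 + (pi/H)^2
B^2 = (2.405/118)^2 + (pi/285)^2
B^2 = 5.3691e-04 /cm^2

5.3691e-04


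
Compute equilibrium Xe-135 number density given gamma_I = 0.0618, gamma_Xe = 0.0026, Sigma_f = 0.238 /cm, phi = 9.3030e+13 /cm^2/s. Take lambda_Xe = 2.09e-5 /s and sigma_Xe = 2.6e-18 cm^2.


Xe_eq = (gamma_I + gamma_Xe) * Sigma_f * phi / (lambda_Xe + sigma_Xe * phi)
Numerator = (0.0618 + 0.0026) * 0.238 * 9.3030e+13 = 1.425889e+12
Denominator = 2.09e-5 + 2.6e-18 * 9.3030e+13 = 2.627780e-04
Xe_eq = 1.425889e+12 / 2.627780e-04 = 5.4262e+15 /cm^3

5.4262e+15


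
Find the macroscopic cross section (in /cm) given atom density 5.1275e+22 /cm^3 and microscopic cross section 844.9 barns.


Sigma = N * sigma_barns * 1e-24
Sigma = 5.1275e+22 * 844.9 * 1e-24
Sigma = 43.322 /cm

43.322


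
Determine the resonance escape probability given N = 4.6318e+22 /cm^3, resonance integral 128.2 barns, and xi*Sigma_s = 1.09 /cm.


p = exp(-N * I * 1e-24 / (xi*Sigma_s))
p = exp(-4.6318e+22 * 128.2 * 1e-24 / 1.09)
p = 0.0043063

0.0043063


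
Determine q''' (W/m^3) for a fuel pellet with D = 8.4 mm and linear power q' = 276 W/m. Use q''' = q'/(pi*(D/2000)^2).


r = D / 2 / 1000 = 8.4 / 2 / 1000 = 0.0042 m
q''' = q' / (pi * r^2)
q''' = 276 / (pi * 0.0042^2)
q''' = 4.9804e+06 W/m^3

4.9804e+06


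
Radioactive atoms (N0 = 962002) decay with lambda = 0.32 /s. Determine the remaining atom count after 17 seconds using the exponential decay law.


N = N0 * exp(-lambda * t)
N = 962002 * exp(-0.32 * 17)
N = 4174.6

4174.6


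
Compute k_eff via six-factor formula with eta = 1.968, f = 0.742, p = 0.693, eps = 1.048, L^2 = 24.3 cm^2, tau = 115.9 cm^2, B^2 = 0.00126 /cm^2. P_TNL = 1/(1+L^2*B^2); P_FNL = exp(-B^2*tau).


k_inf = eta*f*p*eps = 1.968*0.742*0.693*1.048 = 1.060531
P_TNL = 1/(1 + L^2*B^2) = 1/(1 + 24.3*0.00126) = 0.9702916
P_FNL = exp(-B^2*tau) = exp(-0.00126*115.9) = 0.8641283
k_eff = k_inf * P_TNL * P_FNL = 1.060531 * 0.9702916 * 0.8641283
k_eff = 0.88921

0.88921


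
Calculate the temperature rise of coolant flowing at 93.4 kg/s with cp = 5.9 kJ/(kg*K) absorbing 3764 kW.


dT = Q / (m_dot * cp)
dT = 3764 / (93.4 * 5.9)
dT = 6.8305 C

6.8305


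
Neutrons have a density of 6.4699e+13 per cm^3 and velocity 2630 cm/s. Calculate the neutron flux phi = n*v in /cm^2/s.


phi = n * v
phi = 6.4699e+13 * 2630
phi = 1.7016e+17 /cm^2/s

1.7016e+17


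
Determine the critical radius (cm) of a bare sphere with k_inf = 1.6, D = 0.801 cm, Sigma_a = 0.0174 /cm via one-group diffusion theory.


L^2 = D / Sigma_a = 0.801 / 0.0174 = 46.03448 cm^2
B_m^2 = (k_inf - 1) / L^2 = (1.6 - 1) / 46.03448 = 0.01303371 /cm^2
For a bare sphere: B_g = pi/R, so R_c = pi / sqrt(B_m^2)
R_c = pi / sqrt(0.01303371) = 27.518 cm

27.518


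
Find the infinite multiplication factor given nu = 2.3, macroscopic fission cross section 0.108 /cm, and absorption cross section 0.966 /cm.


k_inf = nu * Sigma_f / Sigma_a
k_inf = 2.3 * 0.108 / 0.966
k_inf = 0.25714

0.25714


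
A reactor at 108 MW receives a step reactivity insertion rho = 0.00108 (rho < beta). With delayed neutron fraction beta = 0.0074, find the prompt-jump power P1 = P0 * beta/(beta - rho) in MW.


P1/P0 = beta / (beta - rho)
P1/P0 = 0.0074 / (0.0074 - 0.00108) = 1.170886
P1 = 108 * 1.170886 = 126.46 MW

126.46


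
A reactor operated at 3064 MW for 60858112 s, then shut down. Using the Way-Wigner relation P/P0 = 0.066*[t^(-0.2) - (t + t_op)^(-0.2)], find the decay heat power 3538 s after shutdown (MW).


P/P0 = 0.066 * [t^(-0.2) - (t + t_op)^(-0.2)]
P/P0 = 0.066 * [3538^(-0.2) - (3538 + 60858112)^(-0.2)]
P/P0 = 0.066 * [0.1950960 - 0.02774158] = 0.01104539
P = 3064 * 0.01104539 = 33.843 MW

33.843


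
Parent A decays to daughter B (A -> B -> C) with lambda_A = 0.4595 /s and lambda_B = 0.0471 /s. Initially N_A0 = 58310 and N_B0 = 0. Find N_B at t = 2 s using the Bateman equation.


N_B(t) = lambda_A * N_A0 / (lambda_B - lambda_A) * [exp(-lambda_A*t) - exp(-lambda_B*t)]
exp(-0.4595*2) = 0.3989178; exp(-0.0471*2) = 0.9101007
N_B = 0.4595 * 58310 / (0.0471 - 0.4595) * (0.3989178 - 0.9101007)
N_B = 33211

33211


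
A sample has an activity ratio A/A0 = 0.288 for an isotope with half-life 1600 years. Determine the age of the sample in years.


lambda = ln(2) / t_half = ln(2) / 1600 = 4.332170e-04 /yr
t = -ln(A/A0) / lambda
t = -ln(0.288) / 4.332170e-04
t = 2873.4 yr

2873.4


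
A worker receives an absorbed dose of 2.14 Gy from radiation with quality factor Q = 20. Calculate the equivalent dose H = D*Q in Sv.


H = D * Q
H = 2.14 * 20
H = 42.800 Sv

42.800


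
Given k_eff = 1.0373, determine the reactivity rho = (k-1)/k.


rho = (k_eff - 1) / k_eff
rho = (1.0373 - 1) / 1.0373
rho = 0.035959

0.035959


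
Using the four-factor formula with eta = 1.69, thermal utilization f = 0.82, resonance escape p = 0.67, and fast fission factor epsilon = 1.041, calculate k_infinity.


k_inf = eta * f * p * epsilon
k_inf = 1.69 * 0.82 * 0.67 * 1.041
k_inf = 0.96655

0.96655


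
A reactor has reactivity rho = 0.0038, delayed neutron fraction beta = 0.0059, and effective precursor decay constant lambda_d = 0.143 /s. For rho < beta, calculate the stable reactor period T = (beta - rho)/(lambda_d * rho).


T = (beta - rho) / (lambda_d * rho)
T = (0.0059 - 0.0038) / (0.143 * 0.0038)
T = 3.8646 s

3.8646


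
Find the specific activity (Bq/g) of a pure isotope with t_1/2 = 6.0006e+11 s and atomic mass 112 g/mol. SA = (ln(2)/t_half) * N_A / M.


lambda = ln(2) / t_half = ln(2) / 6.0006e+11 = 1.155130e-12 /s
SA = lambda * N_A / M
SA = 1.155130e-12 * 6.022e23 / 112
SA = 6.2109e+09 Bq/g

6.2109e+09


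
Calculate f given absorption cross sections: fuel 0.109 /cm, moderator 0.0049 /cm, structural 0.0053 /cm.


f = Sigma_a_fuel / (Sigma_a_fuel + Sigma_a_mod + Sigma_a_other)
f = 0.109 / (0.109 + 0.0049 + 0.0053)
f = 0.91443

0.91443


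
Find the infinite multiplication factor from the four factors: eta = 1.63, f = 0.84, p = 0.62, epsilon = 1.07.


k_inf = eta * f * p * epsilon
k_inf = 1.63 * 0.84 * 0.62 * 1.07
k_inf = 0.90833

0.90833


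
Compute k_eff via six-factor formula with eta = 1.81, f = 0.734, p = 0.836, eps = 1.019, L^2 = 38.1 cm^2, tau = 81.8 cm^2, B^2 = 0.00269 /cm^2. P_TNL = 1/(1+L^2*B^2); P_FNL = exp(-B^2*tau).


k_inf = eta*f*p*eps = 1.81*0.734*0.836*1.019 = 1.131762
P_TNL = 1/(1 + L^2*B^2) = 1/(1 + 38.1*0.00269) = 0.9070385
P_FNL = exp(-B^2*tau) = exp(-0.00269*81.8) = 0.8024851
k_eff = k_inf * P_TNL * P_FNL = 1.131762 * 0.9070385 * 0.8024851
k_eff = 0.82379

0.82379


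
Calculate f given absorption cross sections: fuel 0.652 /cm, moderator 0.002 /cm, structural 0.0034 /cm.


f = Sigma_a_fuel / (Sigma_a_fuel + Sigma_a_mod + Sigma_a_other)
f = 0.652 / (0.652 + 0.002 + 0.0034)
f = 0.99179

0.99179


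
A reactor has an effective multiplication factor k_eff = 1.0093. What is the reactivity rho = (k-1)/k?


rho = (k_eff - 1) / k_eff
rho = (1.0093 - 1) / 1.0093
rho = 0.0092143

0.0092143


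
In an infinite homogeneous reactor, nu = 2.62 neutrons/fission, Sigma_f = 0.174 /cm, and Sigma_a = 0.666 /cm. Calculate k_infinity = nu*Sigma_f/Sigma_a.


k_inf = nu * Sigma_f / Sigma_a
k_inf = 2.62 * 0.174 / 0.666
k_inf = 0.68450

0.68450


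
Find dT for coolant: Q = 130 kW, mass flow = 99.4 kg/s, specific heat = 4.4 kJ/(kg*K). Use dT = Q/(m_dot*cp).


dT = Q / (m_dot * cp)
dT = 130 / (99.4 * 4.4)
dT = 0.29724 C

0.29724


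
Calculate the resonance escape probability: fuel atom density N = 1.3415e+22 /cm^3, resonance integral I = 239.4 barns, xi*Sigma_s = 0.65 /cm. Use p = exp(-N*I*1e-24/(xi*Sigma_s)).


p = exp(-N * I * 1e-24 / (xi*Sigma_s))
p = exp(-1.3415e+22 * 239.4 * 1e-24 / 0.65)
p = 0.0071485

0.0071485


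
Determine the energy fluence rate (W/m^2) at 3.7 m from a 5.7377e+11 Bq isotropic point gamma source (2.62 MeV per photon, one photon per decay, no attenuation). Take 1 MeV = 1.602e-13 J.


psi = A * E * 1.602e-13 / (4*pi*r^2)
psi = 5.7377e+11 * 2.62 * 1.602e-13 / (4*pi*3.7^2)
psi = 0.0013999 W/m^2

0.0013999


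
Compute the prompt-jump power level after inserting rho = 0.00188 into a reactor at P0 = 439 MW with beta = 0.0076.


P1/P0 = beta / (beta - rho)
P1/P0 = 0.0076 / (0.0076 - 0.00188) = 1.328671
P1 = 439 * 1.328671 = 583.29 MW

583.29


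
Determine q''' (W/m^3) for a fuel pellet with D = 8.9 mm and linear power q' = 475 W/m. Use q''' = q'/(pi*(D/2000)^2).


r = D / 2 / 1000 = 8.9 / 2 / 1000 = 0.00445 m
q''' = q' / (pi * r^2)
q''' = 475 / (pi * 0.00445^2)
q''' = 7.6353e+06 W/m^3

7.6353e+06


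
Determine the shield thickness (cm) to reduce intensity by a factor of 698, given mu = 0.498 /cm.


x = ln(factor) / mu
x = ln(698) / 0.498
x = 13.149 cm

13.149


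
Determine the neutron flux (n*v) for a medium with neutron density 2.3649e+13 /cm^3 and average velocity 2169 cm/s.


phi = n * v
phi = 2.3649e+13 * 2169
phi = 5.1295e+16 /cm^2/s

5.1295e+16


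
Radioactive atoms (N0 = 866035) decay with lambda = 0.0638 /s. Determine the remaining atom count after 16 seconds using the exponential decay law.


N = N0 * exp(-lambda * t)
N = 866035 * exp(-0.0638 * 16)
N = 312038

312038


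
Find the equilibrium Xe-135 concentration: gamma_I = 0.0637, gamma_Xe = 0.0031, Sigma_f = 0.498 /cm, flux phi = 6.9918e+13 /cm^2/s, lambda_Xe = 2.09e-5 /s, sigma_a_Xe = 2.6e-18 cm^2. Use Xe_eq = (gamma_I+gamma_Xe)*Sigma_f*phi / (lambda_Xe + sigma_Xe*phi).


Xe_eq = (gamma_I + gamma_Xe) * Sigma_f * phi / (lambda_Xe + sigma_Xe * phi)
Numerator = (0.0637 + 0.0031) * 0.498 * 6.9918e+13 = 2.325920e+12
Denominator = 2.09e-5 + 2.6e-18 * 6.9918e+13 = 2.026868e-04
Xe_eq = 2.325920e+12 / 2.026868e-04 = 1.1475e+16 /cm^3

1.1475e+16


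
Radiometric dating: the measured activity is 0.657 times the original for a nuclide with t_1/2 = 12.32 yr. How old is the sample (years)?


lambda = ln(2) / t_half = ln(2) / 12.32 = 0.05626195 /yr
t = -ln(A/A0) / lambda
t = -ln(0.657) / 0.05626195
t = 7.4663 yr

7.4663


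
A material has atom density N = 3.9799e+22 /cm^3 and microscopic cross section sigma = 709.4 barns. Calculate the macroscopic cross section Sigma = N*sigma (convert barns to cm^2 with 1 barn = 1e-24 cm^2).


Sigma = N * sigma_barns * 1e-24
Sigma = 3.9799e+22 * 709.4 * 1e-24
Sigma = 28.233 /cm

28.233


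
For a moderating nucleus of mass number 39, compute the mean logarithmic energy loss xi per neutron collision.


xi = 1 + (A-1)^2/(2A) * ln((A-1)/(A+1))
xi = 1 + (39-1)^2/(2*39) * ln((39-1)/(39 +1))
xi = 0.050416

0.050416


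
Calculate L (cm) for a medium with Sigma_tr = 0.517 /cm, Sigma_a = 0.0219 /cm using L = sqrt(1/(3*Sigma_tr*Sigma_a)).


D = 1 / (3 * Sigma_tr) = 1 / (3 * 0.517) = 0.6447453 cm
L = sqrt(D / Sigma_a)
L = sqrt(0.6447453 / 0.0219)
L = 5.4259 cm

5.4259


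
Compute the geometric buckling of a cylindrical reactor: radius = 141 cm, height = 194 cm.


B^2 = (2.405/R)^2 + (pi/H)^2
B^2 = (2.405/141)^2 + (pi/194)^2
B^2 = 5.5317e-04 /cm^2

5.5317e-04


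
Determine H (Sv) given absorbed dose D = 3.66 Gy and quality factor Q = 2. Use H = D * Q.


H = D * Q
H = 3.66 * 2
H = 7.3200 Sv

7.3200


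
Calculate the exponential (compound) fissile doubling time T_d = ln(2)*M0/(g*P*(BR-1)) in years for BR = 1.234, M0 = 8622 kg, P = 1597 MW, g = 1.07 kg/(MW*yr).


Breeding gain G = BR - 1 = 1.234 - 1 = 0.234
Fissile production rate = g * P * G = 1.07 * 1597 * 0.234 = 399.85686 kg/yr
T_d = ln(2) * M0 / (g * P * G)
T_d = ln(2) * 8622 / 399.85686 = 14.946 yr

14.946


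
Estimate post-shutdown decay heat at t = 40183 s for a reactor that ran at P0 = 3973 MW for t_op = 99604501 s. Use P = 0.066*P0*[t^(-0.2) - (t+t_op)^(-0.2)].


P/P0 = 0.066 * [t^(-0.2) - (t + t_op)^(-0.2)]
P/P0 = 0.066 * [40183^(-0.2) - (40183 + 99604501)^(-0.2)]
P/P0 = 0.066 * [0.1200028 - 0.02513675] = 0.006261159
P = 3973 * 0.006261159 = 24.876 MW

24.876


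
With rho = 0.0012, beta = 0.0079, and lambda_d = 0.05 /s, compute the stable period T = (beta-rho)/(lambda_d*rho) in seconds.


T = (beta - rho) / (lambda_d * rho)
T = (0.0079 - 0.0012) / (0.05 * 0.0012)
T = 111.67 s

111.67


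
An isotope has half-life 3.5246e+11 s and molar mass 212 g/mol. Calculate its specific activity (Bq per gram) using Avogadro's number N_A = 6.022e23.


lambda = ln(2) / t_half = ln(2) / 3.5246e+11 = 1.966598e-12 /s
SA = lambda * N_A / M
SA = 1.966598e-12 * 6.022e23 / 212
SA = 5.5863e+09 Bq/g

5.5863e+09


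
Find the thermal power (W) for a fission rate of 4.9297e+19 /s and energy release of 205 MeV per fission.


P = fission_rate * E_MeV * 1.602e-13
P = 4.9297e+19 * 205 * 1.602e-13
P = 1.6190e+09 W

1.6190e+09


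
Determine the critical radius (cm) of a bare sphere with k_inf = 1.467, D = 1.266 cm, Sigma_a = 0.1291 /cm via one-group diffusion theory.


L^2 = D / Sigma_a = 1.266 / 0.1291 = 9.806352 cm^2
B_m^2 = (k_inf - 1) / L^2 = (1.467 - 1) / 9.806352 = 0.04762219 /cm^2
For a bare sphere: B_g = pi/R, so R_c = pi / sqrt(B_m^2)
R_c = pi / sqrt(0.04762219) = 14.396 cm

14.396


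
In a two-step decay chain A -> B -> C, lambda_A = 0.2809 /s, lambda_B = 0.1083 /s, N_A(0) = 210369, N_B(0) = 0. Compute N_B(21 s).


N_B(t) = lambda_A * N_A0 / (lambda_B - lambda_A) * [exp(-lambda_A*t) - exp(-lambda_B*t)]
exp(-0.2809*21) = 0.002742460; exp(-0.1083*21) = 0.1028689
N_B = 0.2809 * 210369 / (0.1083 - 0.2809) * (0.002742460 - 0.1028689)
N_B = 34280

34280


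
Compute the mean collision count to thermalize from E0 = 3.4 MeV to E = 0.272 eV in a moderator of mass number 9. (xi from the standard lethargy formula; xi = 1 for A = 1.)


xi = 1 + (A-1)^2/(2A)*ln((A-1)/(A+1)) = 0.2066007 (for A = 9)
n = ln(E0/E) / xi
n = ln(3.4e6 / 0.272) / 0.2066007
n = ln(1.250000e+07) / 0.2066007 = 79.096

79.096


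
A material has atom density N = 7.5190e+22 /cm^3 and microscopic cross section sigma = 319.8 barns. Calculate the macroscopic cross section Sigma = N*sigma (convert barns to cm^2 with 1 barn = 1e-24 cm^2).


Sigma = N * sigma_barns * 1e-24
Sigma = 7.5190e+22 * 319.8 * 1e-24
Sigma = 24.046 /cm

24.046


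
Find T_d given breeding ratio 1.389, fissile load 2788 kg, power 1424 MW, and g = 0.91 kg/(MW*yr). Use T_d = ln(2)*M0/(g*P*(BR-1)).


Breeding gain G = BR - 1 = 1.389 - 1 = 0.389
Fissile production rate = g * P * G = 0.91 * 1424 * 0.389 = 504.08176 kg/yr
T_d = ln(2) * M0 / (g * P * G)
T_d = ln(2) * 2788 / 504.08176 = 3.8337 yr

3.8337


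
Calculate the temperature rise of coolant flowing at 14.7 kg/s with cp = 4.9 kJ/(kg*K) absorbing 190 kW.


dT = Q / (m_dot * cp)
dT = 190 / (14.7 * 4.9)
dT = 2.6378 C

2.6378


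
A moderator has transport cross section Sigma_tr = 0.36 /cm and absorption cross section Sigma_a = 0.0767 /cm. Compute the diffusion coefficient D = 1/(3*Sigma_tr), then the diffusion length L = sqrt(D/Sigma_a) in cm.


D = 1 / (3 * Sigma_tr) = 1 / (3 * 0.36) = 0.9259259 cm
L = sqrt(D / Sigma_a)
L = sqrt(0.9259259 / 0.0767)
L = 3.4745 cm

3.4745


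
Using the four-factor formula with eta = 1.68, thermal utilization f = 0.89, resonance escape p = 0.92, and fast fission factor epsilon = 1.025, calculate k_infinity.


k_inf = eta * f * p * epsilon
k_inf = 1.68 * 0.89 * 0.92 * 1.025
k_inf = 1.4100

1.4100


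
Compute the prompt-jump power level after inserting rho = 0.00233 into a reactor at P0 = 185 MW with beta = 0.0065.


P1/P0 = beta / (beta - rho)
P1/P0 = 0.0065 / (0.0065 - 0.00233) = 1.558753
P1 = 185 * 1.558753 = 288.37 MW

288.37


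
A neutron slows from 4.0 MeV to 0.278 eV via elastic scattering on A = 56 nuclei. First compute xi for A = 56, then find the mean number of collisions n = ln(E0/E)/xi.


xi = 1 + (A-1)^2/(2A)*ln((A-1)/(A+1)) = 0.03529286 (for A = 56)
n = ln(E0/E) / xi
n = ln(4.0e6 / 0.278) / 0.03529286
n = ln(1.438849e+07) / 0.03529286 = 467.00

467.00


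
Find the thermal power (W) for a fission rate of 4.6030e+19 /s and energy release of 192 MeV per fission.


P = fission_rate * E_MeV * 1.602e-13
P = 4.6030e+19 * 192 * 1.602e-13
P = 1.4158e+09 W

1.4158e+09


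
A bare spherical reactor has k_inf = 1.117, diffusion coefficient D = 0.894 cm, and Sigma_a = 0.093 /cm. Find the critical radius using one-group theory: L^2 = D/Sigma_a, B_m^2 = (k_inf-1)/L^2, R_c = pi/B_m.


L^2 = D / Sigma_a = 0.894 / 0.093 = 9.612903 cm^2
B_m^2 = (k_inf - 1) / L^2 = (1.117 - 1) / 9.612903 = 0.01217114 /cm^2
For a bare sphere: B_g = pi/R, so R_c = pi / sqrt(B_m^2)
R_c = pi / sqrt(0.01217114) = 28.476 cm

28.476


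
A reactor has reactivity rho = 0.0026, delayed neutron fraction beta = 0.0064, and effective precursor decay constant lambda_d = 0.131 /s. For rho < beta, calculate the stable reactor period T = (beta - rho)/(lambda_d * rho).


T = (beta - rho) / (lambda_d * rho)
T = (0.0064 - 0.0026) / (0.131 * 0.0026)
T = 11.157 s

11.157


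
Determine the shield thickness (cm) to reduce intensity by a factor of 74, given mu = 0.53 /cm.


x = ln(factor) / mu
x = ln(74) / 0.53
x = 8.1209 cm

8.1209


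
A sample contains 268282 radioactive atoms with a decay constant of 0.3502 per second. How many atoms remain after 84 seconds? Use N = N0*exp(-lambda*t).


N = N0 * exp(-lambda * t)
N = 268282 * exp(-0.3502 * 84)
N = 4.4982e-08

4.4982e-08


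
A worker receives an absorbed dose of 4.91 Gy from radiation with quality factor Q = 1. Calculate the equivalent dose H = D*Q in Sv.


H = D * Q
H = 4.91 * 1
H = 4.9100 Sv

4.9100


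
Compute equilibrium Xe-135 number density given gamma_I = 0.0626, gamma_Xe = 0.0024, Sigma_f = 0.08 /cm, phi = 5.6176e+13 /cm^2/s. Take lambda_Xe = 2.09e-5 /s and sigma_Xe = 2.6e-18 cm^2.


Xe_eq = (gamma_I + gamma_Xe) * Sigma_f * phi / (lambda_Xe + sigma_Xe * phi)
Numerator = (0.0626 + 0.0024) * 0.08 * 5.6176e+13 = 2.921152e+11
Denominator = 2.09e-5 + 2.6e-18 * 5.6176e+13 = 1.669576e-04
Xe_eq = 2.921152e+11 / 1.669576e-04 = 1.7496e+15 /cm^3

1.7496e+15


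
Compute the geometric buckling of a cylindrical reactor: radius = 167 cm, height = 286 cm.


B^2 = (2.405/R)^2 + (pi/H)^2
B^2 = (2.405/167)^2 + (pi/286)^2
B^2 = 3.2806e-04 /cm^2

3.2806e-04


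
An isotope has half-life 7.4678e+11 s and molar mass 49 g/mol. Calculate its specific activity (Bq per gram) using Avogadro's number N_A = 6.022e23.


lambda = ln(2) / t_half = ln(2) / 7.4678e+11 = 9.281812e-13 /s
SA = lambda * N_A / M
SA = 9.281812e-13 * 6.022e23 / 49
SA = 1.1407e+10 Bq/g

1.1407e+10


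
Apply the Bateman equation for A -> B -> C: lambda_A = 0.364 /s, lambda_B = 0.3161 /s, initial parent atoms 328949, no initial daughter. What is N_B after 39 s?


N_B(t) = lambda_A * N_A0 / (lambda_B - lambda_A) * [exp(-lambda_A*t) - exp(-lambda_B*t)]
exp(-0.364*39) = 6.835268e-07; exp(-0.3161*39) = 4.426506e-06
N_B = 0.364 * 328949 / (0.3161 - 0.364) * (6.835268e-07 - 4.426506e-06)
N_B = 9.3565

9.3565


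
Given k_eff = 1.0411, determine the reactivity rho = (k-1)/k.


rho = (k_eff - 1) / k_eff
rho = (1.0411 - 1) / 1.0411
rho = 0.039477

0.039477


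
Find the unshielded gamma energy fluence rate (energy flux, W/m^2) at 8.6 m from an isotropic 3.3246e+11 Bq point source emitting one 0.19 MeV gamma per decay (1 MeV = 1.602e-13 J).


psi = A * E * 1.602e-13 / (4*pi*r^2)
psi = 3.3246e+11 * 0.19 * 1.602e-13 / (4*pi*8.6^2)
psi = 1.0888e-05 W/m^2

1.0888e-05


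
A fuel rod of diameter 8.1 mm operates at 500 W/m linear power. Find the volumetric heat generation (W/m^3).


r = D / 2 / 1000 = 8.1 / 2 / 1000 = 0.00405 m
q''' = q' / (pi * r^2)
q''' = 500 / (pi * 0.00405^2)
q''' = 9.7031e+06 W/m^3

9.7031e+06


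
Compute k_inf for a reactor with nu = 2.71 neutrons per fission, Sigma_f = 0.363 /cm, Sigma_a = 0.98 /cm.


k_inf = nu * Sigma_f / Sigma_a
k_inf = 2.71 * 0.363 / 0.98
k_inf = 1.0038

1.0038


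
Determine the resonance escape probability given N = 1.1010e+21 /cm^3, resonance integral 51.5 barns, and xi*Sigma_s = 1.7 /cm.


p = exp(-N * I * 1e-24 / (xi*Sigma_s))
p = exp(-1.1010e+21 * 51.5 * 1e-24 / 1.7)
p = 0.96720

0.96720


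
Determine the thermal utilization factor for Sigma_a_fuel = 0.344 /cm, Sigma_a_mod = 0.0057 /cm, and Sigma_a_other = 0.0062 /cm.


f = Sigma_a_fuel / (Sigma_a_fuel + Sigma_a_mod + Sigma_a_other)
f = 0.344 / (0.344 + 0.0057 + 0.0062)
f = 0.96656

0.96656


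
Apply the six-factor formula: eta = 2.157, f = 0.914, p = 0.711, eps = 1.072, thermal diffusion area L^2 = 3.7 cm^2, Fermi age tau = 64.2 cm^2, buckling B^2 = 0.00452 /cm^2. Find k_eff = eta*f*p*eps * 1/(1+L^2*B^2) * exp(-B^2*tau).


k_inf = eta*f*p*eps = 2.157*0.914*0.711*1.072 = 1.502660
P_TNL = 1/(1 + L^2*B^2) = 1/(1 + 3.7*0.00452) = 0.9835511
P_FNL = exp(-B^2*tau) = exp(-0.00452*64.2) = 0.7481259
k_eff = k_inf * P_TNL * P_FNL = 1.502660 * 0.9835511 * 0.7481259
k_eff = 1.1057

1.1057


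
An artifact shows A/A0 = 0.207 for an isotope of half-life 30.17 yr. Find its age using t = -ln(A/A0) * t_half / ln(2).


lambda = ln(2) / t_half = ln(2) / 30.17 = 0.02297472 /yr
t = -ln(A/A0) / lambda
t = -ln(0.207) / 0.02297472
t = 68.555 yr

68.555


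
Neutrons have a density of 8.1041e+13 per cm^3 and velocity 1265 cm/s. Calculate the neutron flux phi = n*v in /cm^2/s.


phi = n * v
phi = 8.1041e+13 * 1265
phi = 1.0252e+17 /cm^2/s

1.0252e+17


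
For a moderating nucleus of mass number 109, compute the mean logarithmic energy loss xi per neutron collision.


xi = 1 + (A-1)^2/(2A) * ln((A-1)/(A+1))
xi = 1 + (109-1)^2/(2*109) * ln((109-1)/(109 +1))
xi = 0.018237

0.018237


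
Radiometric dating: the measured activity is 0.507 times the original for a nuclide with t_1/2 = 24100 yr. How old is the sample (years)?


lambda = ln(2) / t_half = ln(2) / 24100 = 2.876129e-05 /yr
t = -ln(A/A0) / lambda
t = -ln(0.507) / 2.876129e-05
t = 23617 yr

23617


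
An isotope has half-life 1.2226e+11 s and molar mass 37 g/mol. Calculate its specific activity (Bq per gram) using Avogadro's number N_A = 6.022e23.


lambda = ln(2) / t_half = ln(2) / 1.2226e+11 = 5.669452e-12 /s
SA = lambda * N_A / M
SA = 5.669452e-12 * 6.022e23 / 37
SA = 9.2274e+10 Bq/g

9.2274e+10


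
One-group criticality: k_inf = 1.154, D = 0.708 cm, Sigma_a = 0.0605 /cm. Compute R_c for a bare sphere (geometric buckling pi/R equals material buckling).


L^2 = D / Sigma_a = 0.708 / 0.0605 = 11.70248 cm^2
B_m^2 = (k_inf - 1) / L^2 = (1.154 - 1) / 11.70248 = 0.01315960 /cm^2
For a bare sphere: B_g = pi/R, so R_c = pi / sqrt(B_m^2)
R_c = pi / sqrt(0.01315960) = 27.386 cm

27.386


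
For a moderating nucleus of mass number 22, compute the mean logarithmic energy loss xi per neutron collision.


xi = 1 + (A-1)^2/(2A) * ln((A-1)/(A+1))
xi = 1 + (22-1)^2/(2*22) * ln((22-1)/(22 +1))
xi = 0.088215

0.088215


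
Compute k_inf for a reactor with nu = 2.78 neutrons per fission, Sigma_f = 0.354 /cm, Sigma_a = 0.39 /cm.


k_inf = nu * Sigma_f / Sigma_a
k_inf = 2.78 * 0.354 / 0.39
k_inf = 2.5234

2.5234


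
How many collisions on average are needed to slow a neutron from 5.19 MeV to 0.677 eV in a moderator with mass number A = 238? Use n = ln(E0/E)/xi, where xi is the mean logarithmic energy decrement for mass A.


xi = 1 + (A-1)^2/(2A)*ln((A-1)/(A+1)) = 0.008379872 (for A = 238)
n = ln(E0/E) / xi
n = ln(5.19e6 / 0.677) / 0.008379872
n = ln(7.666174e+06) / 0.008379872 = 1891.7

1891.7


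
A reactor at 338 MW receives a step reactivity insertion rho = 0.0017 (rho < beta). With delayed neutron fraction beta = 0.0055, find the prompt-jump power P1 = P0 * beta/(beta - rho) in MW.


P1/P0 = beta / (beta - rho)
P1/P0 = 0.0055 / (0.0055 - 0.0017) = 1.447368
P1 = 338 * 1.447368 = 489.21 MW

489.21


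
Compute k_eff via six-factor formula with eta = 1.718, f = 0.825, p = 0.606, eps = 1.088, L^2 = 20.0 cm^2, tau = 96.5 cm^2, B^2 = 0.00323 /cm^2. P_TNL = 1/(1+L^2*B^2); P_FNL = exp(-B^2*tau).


k_inf = eta*f*p*eps = 1.718*0.825*0.606*1.088 = 0.9344985
P_TNL = 1/(1 + L^2*B^2) = 1/(1 + 20.0*0.00323) = 0.9393199
P_FNL = exp(-B^2*tau) = exp(-0.00323*96.5) = 0.7322048
k_eff = k_inf * P_TNL * P_FNL = 0.9344985 * 0.9393199 * 0.7322048
k_eff = 0.64272

0.64272


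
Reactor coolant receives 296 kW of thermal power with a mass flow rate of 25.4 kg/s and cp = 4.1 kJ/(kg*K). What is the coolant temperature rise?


dT = Q / (m_dot * cp)
dT = 296 / (25.4 * 4.1)
dT = 2.8423 C

2.8423


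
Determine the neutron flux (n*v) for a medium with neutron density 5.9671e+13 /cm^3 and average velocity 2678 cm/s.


phi = n * v
phi = 5.9671e+13 * 2678
phi = 1.5980e+17 /cm^2/s

1.5980e+17


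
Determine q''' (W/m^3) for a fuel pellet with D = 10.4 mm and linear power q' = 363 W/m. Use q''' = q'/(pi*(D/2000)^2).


r = D / 2 / 1000 = 10.4 / 2 / 1000 = 0.0052 m
q''' = q' / (pi * r^2)
q''' = 363 / (pi * 0.0052^2)
q''' = 4.2732e+06 W/m^3

4.2732e+06


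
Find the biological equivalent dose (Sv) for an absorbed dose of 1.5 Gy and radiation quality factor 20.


H = D * Q
H = 1.5 * 20
H = 30.000 Sv

30.000


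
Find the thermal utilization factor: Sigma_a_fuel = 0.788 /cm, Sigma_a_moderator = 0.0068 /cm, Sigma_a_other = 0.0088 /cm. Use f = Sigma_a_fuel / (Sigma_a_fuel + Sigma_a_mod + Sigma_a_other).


f = Sigma_a_fuel / (Sigma_a_fuel + Sigma_a_mod + Sigma_a_other)
f = 0.788 / (0.788 + 0.0068 + 0.0088)
f = 0.98059

0.98059


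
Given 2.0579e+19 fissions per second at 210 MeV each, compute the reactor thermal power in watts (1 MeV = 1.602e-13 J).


P = fission_rate * E_MeV * 1.602e-13
P = 2.0579e+19 * 210 * 1.602e-13
P = 6.9232e+08 W

6.9232e+08


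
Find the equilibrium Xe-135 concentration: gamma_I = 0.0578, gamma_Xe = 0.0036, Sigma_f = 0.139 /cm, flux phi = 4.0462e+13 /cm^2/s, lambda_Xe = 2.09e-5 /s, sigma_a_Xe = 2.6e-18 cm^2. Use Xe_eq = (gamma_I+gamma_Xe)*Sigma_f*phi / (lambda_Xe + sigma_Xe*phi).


Xe_eq = (gamma_I + gamma_Xe) * Sigma_f * phi / (lambda_Xe + sigma_Xe * phi)
Numerator = (0.0578 + 0.0036) * 0.139 * 4.0462e+13 = 3.453270e+11
Denominator = 2.09e-5 + 2.6e-18 * 4.0462e+13 = 1.261012e-04
Xe_eq = 3.453270e+11 / 1.261012e-04 = 2.7385e+15 /cm^3

2.7385e+15


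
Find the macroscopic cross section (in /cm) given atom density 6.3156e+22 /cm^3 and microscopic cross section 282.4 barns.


Sigma = N * sigma_barns * 1e-24
Sigma = 6.3156e+22 * 282.4 * 1e-24
Sigma = 17.835 /cm

17.835


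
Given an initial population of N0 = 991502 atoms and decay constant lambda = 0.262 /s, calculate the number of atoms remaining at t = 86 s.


N = N0 * exp(-lambda * t)
N = 991502 * exp(-0.262 * 86)
N = 1.6247e-04

1.6247e-04


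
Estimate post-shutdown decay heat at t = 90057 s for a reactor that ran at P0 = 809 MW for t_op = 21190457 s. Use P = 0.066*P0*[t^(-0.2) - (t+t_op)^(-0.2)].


P/P0 = 0.066 * [t^(-0.2) - (t + t_op)^(-0.2)]
P/P0 = 0.066 * [90057^(-0.2) - (90057 + 21190457)^(-0.2)]
P/P0 = 0.066 * [0.1021166 - 0.03422974] = 0.004480533
P = 809 * 0.004480533 = 3.6248 MW

3.6248


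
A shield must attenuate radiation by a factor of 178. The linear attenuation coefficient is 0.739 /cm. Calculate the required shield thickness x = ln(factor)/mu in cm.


x = ln(factor) / mu
x = ln(178) / 0.739
x = 7.0119 cm

7.0119


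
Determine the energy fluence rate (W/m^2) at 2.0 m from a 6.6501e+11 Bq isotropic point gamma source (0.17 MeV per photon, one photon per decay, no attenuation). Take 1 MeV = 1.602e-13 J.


psi = A * E * 1.602e-13 / (4*pi*r^2)
psi = 6.6501e+11 * 0.17 * 1.602e-13 / (4*pi*2.0^2)
psi = 3.6030e-04 W/m^2

3.6030e-04


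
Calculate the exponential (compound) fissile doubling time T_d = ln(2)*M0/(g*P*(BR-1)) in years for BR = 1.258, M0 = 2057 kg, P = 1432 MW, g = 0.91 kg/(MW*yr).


Breeding gain G = BR - 1 = 1.258 - 1 = 0.258
Fissile production rate = g * P * G = 0.91 * 1432 * 0.258 = 336.20496 kg/yr
T_d = ln(2) * M0 / (g * P * G)
T_d = ln(2) * 2057 / 336.20496 = 4.2409 yr

4.2409


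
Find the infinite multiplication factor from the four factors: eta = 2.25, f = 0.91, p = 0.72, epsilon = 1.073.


k_inf = eta * f * p * epsilon
k_inf = 2.25 * 0.91 * 0.72 * 1.073
k_inf = 1.5818

1.5818


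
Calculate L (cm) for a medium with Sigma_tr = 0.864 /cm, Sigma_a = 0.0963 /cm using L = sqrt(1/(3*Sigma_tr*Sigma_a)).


D = 1 / (3 * Sigma_tr) = 1 / (3 * 0.864) = 0.3858025 cm
L = sqrt(D / Sigma_a)
L = sqrt(0.3858025 / 0.0963)
L = 2.0016 cm

2.0016


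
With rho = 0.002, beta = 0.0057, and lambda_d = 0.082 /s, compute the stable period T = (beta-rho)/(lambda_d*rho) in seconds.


T = (beta - rho) / (lambda_d * rho)
T = (0.0057 - 0.002) / (0.082 * 0.002)
T = 22.561 s

22.561


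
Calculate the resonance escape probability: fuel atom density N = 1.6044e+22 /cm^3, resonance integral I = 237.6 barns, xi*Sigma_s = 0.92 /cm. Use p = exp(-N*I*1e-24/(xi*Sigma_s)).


p = exp(-N * I * 1e-24 / (xi*Sigma_s))
p = exp(-1.6044e+22 * 237.6 * 1e-24 / 0.92)
p = 0.015867

0.015867


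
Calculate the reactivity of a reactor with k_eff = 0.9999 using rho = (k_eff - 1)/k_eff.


rho = (k_eff - 1) / k_eff
rho = (0.9999 - 1) / 0.9999
rho = -1.0001e-04

-1.0001e-04


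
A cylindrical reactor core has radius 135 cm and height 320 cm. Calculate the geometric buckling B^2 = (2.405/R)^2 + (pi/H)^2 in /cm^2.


B^2 = (2.405/R)^2 + (pi/H)^2
B^2 = (2.405/135)^2 + (pi/320)^2
B^2 = 4.1375e-04 /cm^2

4.1375e-04


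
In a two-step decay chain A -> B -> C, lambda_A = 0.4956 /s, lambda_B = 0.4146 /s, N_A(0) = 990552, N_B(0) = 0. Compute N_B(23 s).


N_B(t) = lambda_A * N_A0 / (lambda_B - lambda_A) * [exp(-lambda_A*t) - exp(-lambda_B*t)]
exp(-0.4956*23) = 1.120893e-05; exp(-0.4146*23) = 7.221953e-05
N_B = 0.4956 * 990552 / (0.4146 - 0.4956) * (1.120893e-05 - 7.221953e-05)
N_B = 369.77

369.77


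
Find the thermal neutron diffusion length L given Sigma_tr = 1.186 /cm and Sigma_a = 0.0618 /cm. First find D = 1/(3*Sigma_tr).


D = 1 / (3 * Sigma_tr) = 1 / (3 * 1.186) = 0.2810568 cm
L = sqrt(D / Sigma_a)
L = sqrt(0.2810568 / 0.0618)
L = 2.1326 cm

2.1326


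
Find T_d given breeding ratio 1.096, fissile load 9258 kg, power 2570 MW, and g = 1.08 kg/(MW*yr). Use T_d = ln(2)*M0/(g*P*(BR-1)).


Breeding gain G = BR - 1 = 1.096 - 1 = 0.096
Fissile production rate = g * P * G = 1.08 * 2570 * 0.096 = 266.4576 kg/yr
T_d = ln(2) * M0 / (g * P * G)
T_d = ln(2) * 9258 / 266.4576 = 24.083 yr

24.083


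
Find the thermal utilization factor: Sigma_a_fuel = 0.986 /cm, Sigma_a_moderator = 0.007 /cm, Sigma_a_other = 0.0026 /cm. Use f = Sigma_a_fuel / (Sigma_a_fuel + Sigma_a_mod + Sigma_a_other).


f = Sigma_a_fuel / (Sigma_a_fuel + Sigma_a_mod + Sigma_a_other)
f = 0.986 / (0.986 + 0.007 + 0.0026)
f = 0.99036

0.99036


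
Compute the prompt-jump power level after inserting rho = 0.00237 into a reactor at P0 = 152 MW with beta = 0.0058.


P1/P0 = beta / (beta - rho)
P1/P0 = 0.0058 / (0.0058 - 0.00237) = 1.690962
P1 = 152 * 1.690962 = 257.03 MW

257.03


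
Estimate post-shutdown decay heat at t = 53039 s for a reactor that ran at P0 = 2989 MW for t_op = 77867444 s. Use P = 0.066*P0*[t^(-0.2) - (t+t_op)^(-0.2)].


P/P0 = 0.066 * [t^(-0.2) - (t + t_op)^(-0.2)]
P/P0 = 0.066 * [53039^(-0.2) - (53039 + 77867444)^(-0.2)]
P/P0 = 0.066 * [0.1135222 - 0.02640400] = 0.005749801
P = 2989 * 0.005749801 = 17.186 MW

17.186


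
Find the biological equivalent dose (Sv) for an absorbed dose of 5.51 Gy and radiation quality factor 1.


H = D * Q
H = 5.51 * 1
H = 5.5100 Sv

5.5100


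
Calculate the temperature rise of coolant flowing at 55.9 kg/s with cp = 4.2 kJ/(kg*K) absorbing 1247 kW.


dT = Q / (m_dot * cp)
dT = 1247 / (55.9 * 4.2)
dT = 5.3114 C

5.3114


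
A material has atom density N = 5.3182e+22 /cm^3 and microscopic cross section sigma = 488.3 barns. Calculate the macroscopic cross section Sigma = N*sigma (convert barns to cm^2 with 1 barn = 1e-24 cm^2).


Sigma = N * sigma_barns * 1e-24
Sigma = 5.3182e+22 * 488.3 * 1e-24
Sigma = 25.969 /cm

25.969


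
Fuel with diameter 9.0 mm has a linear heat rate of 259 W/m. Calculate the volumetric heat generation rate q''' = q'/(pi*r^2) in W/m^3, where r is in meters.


r = D / 2 / 1000 = 9.0 / 2 / 1000 = 0.0045 m
q''' = q' / (pi * r^2)
q''' = 259 / (pi * 0.0045^2)
q''' = 4.0712e+06 W/m^3

4.0712e+06


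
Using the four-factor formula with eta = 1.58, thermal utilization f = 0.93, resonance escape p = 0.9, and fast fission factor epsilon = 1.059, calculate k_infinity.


k_inf = eta * f * p * epsilon
k_inf = 1.58 * 0.93 * 0.9 * 1.059
k_inf = 1.4005

1.4005


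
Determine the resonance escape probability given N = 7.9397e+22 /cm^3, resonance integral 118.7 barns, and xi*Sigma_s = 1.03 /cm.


p = exp(-N * I * 1e-24 / (xi*Sigma_s))
p = exp(-7.9397e+22 * 118.7 * 1e-24 / 1.03)
p = 1.0623e-04

1.0623e-04


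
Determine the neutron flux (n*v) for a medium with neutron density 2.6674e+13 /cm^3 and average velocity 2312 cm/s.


phi = n * v
phi = 2.6674e+13 * 2312
phi = 6.1670e+16 /cm^2/s

6.1670e+16


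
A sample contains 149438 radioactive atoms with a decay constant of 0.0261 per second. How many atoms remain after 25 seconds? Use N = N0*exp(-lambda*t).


N = N0 * exp(-lambda * t)
N = 149438 * exp(-0.0261 * 25)
N = 77819

77819


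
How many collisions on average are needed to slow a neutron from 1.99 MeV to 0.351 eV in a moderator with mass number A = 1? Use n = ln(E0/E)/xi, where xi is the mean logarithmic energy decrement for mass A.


xi = 1 + (A-1)^2/(2A)*ln((A-1)/(A+1)) = 1 (for A = 1)
n = ln(E0/E) / xi
n = ln(1.99e6 / 0.351) / 1
n = ln(5.669516e+06) / 1 = 15.551

15.551


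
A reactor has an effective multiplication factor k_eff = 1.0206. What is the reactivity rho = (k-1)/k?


rho = (k_eff - 1) / k_eff
rho = (1.0206 - 1) / 1.0206
rho = 0.020184

0.020184


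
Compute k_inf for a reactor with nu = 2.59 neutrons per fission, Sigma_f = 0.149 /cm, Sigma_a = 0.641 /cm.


k_inf = nu * Sigma_f / Sigma_a
k_inf = 2.59 * 0.149 / 0.641
k_inf = 0.60204

0.60204


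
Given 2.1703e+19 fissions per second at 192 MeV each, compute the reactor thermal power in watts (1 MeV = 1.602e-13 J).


P = fission_rate * E_MeV * 1.602e-13
P = 2.1703e+19 * 192 * 1.602e-13
P = 6.6755e+08 W

6.6755e+08


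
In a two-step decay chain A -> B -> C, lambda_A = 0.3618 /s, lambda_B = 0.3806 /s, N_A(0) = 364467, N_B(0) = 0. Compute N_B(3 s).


N_B(t) = lambda_A * N_A0 / (lambda_B - lambda_A) * [exp(-lambda_A*t) - exp(-lambda_B*t)]
exp(-0.3618*3) = 0.3377667; exp(-0.3806*3) = 0.3192439
N_B = 0.3618 * 364467 / (0.3806 - 0.3618) * (0.3377667 - 0.3192439)
N_B = 129920

129920


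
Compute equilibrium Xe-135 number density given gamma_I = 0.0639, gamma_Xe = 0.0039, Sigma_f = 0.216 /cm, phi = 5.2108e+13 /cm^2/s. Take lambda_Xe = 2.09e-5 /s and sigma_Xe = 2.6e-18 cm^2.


Xe_eq = (gamma_I + gamma_Xe) * Sigma_f * phi / (lambda_Xe + sigma_Xe * phi)
Numerator = (0.0639 + 0.0039) * 0.216 * 5.2108e+13 = 7.631112e+11
Denominator = 2.09e-5 + 2.6e-18 * 5.2108e+13 = 1.563808e-04
Xe_eq = 7.631112e+11 / 1.563808e-04 = 4.8798e+15 /cm^3

4.8798e+15


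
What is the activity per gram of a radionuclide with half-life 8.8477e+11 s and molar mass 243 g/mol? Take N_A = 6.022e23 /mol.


lambda = ln(2) / t_half = ln(2) / 8.8477e+11 = 7.834208e-13 /s
SA = lambda * N_A / M
SA = 7.834208e-13 * 6.022e23 / 243
SA = 1.9415e+09 Bq/g

1.9415e+09


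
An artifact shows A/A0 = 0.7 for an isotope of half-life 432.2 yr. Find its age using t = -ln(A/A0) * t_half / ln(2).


lambda = ln(2) / t_half = ln(2) / 432.2 = 0.001603765 /yr
t = -ln(A/A0) / lambda
t = -ln(0.7) / 0.001603765
t = 222.40 yr

222.40


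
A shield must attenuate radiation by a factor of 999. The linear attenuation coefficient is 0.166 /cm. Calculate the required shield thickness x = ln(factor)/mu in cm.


x = ln(factor) / mu
x = ln(999) / 0.166
x = 41.607 cm

41.607


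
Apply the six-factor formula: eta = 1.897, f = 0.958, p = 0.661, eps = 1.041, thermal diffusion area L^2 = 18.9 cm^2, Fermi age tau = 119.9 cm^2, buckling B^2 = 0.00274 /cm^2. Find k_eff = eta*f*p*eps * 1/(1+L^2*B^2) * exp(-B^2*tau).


k_inf = eta*f*p*eps = 1.897*0.958*0.661*1.041 = 1.250504
P_TNL = 1/(1 + L^2*B^2) = 1/(1 + 18.9*0.00274) = 0.9507637
P_FNL = exp(-B^2*tau) = exp(-0.00274*119.9) = 0.7199842
k_eff = k_inf * P_TNL * P_FNL = 1.250504 * 0.9507637 * 0.7199842
k_eff = 0.85601

0.85601


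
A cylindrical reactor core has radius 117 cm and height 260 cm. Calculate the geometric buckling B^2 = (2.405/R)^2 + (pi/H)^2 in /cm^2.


B^2 = (2.405/R)^2 + (pi/H)^2
B^2 = (2.405/117)^2 + (pi/260)^2
B^2 = 5.6853e-04 /cm^2

5.6853e-04


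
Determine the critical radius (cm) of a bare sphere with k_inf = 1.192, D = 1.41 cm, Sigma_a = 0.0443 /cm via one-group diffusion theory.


L^2 = D / Sigma_a = 1.41 / 0.0443 = 31.82844 cm^2
B_m^2 = (k_inf - 1) / L^2 = (1.192 - 1) / 31.82844 = 0.006032341 /cm^2
For a bare sphere: B_g = pi/R, so R_c = pi / sqrt(B_m^2)
R_c = pi / sqrt(0.006032341) = 40.449 cm

40.449
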